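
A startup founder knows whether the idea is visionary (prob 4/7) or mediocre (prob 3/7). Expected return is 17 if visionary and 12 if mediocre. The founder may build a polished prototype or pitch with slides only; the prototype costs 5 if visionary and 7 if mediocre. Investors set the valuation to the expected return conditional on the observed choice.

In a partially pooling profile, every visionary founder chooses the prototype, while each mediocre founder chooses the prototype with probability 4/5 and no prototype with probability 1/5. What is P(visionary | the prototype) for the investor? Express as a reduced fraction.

5/8

P(the prototype) = (4/7)·1 + (3/7)·(4/5) = 32/35.
By Bayes' rule, P(visionary | the prototype) = (4/7) / (32/35) = 5/8.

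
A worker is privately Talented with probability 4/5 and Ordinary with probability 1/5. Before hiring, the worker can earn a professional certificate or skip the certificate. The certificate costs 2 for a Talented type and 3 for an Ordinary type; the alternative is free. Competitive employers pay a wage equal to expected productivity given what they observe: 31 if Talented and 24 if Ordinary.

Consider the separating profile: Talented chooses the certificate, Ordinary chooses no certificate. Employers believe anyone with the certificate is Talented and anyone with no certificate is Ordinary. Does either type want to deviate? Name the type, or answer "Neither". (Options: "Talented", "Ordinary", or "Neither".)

The certificate pays 31; no certificate pays 24.
Talented: assigned the certificate, nets 31 − 2 = 29; deviating to no certificate nets 24.
Ordinary: assigned no certificate, nets 24; deviating to the certificate nets 31 − 3 = 28.
The Ordinary type gains 4 by deviating.

Ordinary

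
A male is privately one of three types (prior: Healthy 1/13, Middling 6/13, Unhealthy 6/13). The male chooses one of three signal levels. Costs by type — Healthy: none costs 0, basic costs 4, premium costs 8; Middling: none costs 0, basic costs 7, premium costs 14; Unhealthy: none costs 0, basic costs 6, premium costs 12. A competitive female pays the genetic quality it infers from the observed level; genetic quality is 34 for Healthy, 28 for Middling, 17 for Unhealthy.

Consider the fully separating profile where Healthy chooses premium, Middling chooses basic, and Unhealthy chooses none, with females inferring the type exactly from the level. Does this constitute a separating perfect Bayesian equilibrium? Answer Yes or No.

No

Separating mating payoffs: premium → 34, basic → 28, none → 17.
Healthy (assigned premium): none: 17 − 0 = 17; basic: 28 − 4 = 24; premium: 34 − 8 = 26. Healthy stays.
Middling (assigned basic): none: 17 − 0 = 17; basic: 28 − 7 = 21; premium: 34 − 14 = 20. Middling stays.
Unhealthy (assigned none): none: 17 − 0 = 17; basic: 28 − 6 = 22; premium: 34 − 12 = 22. Unhealthy prefers basic.
At least one type deviates; the separating profile fails.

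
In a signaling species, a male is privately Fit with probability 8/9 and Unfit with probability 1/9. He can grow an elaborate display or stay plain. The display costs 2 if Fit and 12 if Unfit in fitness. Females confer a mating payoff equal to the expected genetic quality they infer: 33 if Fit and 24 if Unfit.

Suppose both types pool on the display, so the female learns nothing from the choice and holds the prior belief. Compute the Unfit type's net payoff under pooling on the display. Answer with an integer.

Pooled mating payoff = 8/9·33 + 1/9·24 = 32.
Unfit pays cost 12 for the display, so net payoff = 32 − 12 = 20.

20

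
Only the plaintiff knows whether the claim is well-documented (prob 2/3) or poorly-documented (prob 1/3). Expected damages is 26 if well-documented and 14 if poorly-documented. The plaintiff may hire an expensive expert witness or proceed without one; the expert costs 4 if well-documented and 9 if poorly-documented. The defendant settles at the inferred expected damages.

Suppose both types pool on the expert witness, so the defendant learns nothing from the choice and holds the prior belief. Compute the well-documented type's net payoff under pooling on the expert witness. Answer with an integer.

Pooled settlement = 2/3·26 + 1/3·14 = 22.
well-documented pays cost 4 for the expert witness, so net payoff = 22 − 4 = 18.

18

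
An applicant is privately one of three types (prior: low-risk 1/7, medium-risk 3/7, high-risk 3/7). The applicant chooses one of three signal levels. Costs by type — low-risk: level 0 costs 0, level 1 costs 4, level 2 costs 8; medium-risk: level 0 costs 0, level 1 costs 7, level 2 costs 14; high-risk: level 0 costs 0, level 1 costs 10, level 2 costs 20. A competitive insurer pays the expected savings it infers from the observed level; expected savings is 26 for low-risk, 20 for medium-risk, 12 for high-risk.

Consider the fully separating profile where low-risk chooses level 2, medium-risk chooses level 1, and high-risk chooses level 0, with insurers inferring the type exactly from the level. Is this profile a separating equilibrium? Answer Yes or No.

Yes

Separating rebates: level 2 → 26, level 1 → 20, level 0 → 12.
low-risk (assigned level 2): level 0: 12 − 0 = 12; level 1: 20 − 4 = 16; level 2: 26 − 8 = 18. low-risk stays.
medium-risk (assigned level 1): level 0: 12 − 0 = 12; level 1: 20 − 7 = 13; level 2: 26 − 14 = 12. medium-risk stays.
high-risk (assigned level 0): level 0: 12 − 0 = 12; level 1: 20 − 10 = 10; level 2: 26 − 20 = 6. high-risk stays.
Every type prefers its assigned level; separation holds.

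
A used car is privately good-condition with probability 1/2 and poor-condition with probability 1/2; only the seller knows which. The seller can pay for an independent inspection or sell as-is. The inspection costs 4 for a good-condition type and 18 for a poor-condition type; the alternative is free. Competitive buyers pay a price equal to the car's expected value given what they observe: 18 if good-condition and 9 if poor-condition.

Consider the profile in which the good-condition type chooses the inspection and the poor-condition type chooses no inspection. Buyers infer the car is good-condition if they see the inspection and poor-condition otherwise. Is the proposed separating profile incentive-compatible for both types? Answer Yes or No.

Yes

Under these beliefs, the inspection earns price 18 and no inspection earns price 9.
good-condition: the inspection nets 18 − 4 = 14; no inspection nets 9. good-condition prefers the inspection.
poor-condition: the inspection nets 18 − 18 = 0; no inspection nets 9. poor-condition prefers no inspection.
Neither type deviates, so the separating profile is an equilibrium.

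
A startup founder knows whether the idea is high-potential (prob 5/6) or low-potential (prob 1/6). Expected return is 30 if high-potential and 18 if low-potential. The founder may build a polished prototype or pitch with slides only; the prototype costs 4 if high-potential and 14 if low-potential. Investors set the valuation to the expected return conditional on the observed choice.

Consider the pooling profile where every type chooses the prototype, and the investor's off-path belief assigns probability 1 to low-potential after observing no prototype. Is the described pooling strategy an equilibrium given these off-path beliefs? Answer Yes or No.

No

On path, the investor holds the prior and pays 5/6·30 + 1/6·18 = 28. Off path (no prototype), believing low-potential, it pays 18.
high-potential: the prototype nets 28 − 4 = 24; no prototype nets 18. high-potential stays.
low-potential: the prototype nets 28 − 14 = 14; no prototype nets 18. low-potential would deviate.
A type deviates, so pooling fails.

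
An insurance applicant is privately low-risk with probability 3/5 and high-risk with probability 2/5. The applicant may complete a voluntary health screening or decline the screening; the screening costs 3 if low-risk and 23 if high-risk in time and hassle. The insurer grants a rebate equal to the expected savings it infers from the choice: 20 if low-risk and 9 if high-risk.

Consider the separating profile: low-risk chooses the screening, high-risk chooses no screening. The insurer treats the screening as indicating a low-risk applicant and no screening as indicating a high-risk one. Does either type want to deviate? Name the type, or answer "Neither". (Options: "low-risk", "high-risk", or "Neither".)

The screening pays 20; no screening pays 9.
low-risk: assigned the screening, nets 20 − 3 = 17; deviating to no screening nets 9.
high-risk: assigned no screening, nets 9; deviating to the screening nets 20 − 23 = -3.
Both types strictly prefer their assigned action; no profitable deviation.

Neither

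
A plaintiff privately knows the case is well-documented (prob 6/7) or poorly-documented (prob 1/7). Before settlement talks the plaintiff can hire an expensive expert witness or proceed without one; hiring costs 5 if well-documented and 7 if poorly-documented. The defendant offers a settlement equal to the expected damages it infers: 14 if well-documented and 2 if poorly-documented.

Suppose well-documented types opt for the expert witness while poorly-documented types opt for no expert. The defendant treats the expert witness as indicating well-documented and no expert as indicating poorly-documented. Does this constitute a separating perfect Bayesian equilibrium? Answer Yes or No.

No

Under these beliefs, the expert witness earns settlement 14 and no expert earns settlement 2.
well-documented: the expert witness nets 14 − 5 = 9; no expert nets 2. well-documented prefers the expert witness.
poorly-documented: the expert witness nets 14 − 7 = 7; no expert nets 2. poorly-documented would deviate to the expert witness.
poorly-documented has a profitable deviation, so the profile is not an equilibrium.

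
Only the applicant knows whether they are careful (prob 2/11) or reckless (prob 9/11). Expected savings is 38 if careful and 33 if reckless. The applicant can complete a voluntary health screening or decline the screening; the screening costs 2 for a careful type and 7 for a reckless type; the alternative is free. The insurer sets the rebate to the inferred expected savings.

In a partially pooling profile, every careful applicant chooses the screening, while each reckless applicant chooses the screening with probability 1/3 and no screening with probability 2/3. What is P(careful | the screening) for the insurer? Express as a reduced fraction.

2/5

P(the screening) = (2/11)·1 + (9/11)·(1/3) = 5/11.
By Bayes' rule, P(careful | the screening) = (2/11) / (5/11) = 2/5.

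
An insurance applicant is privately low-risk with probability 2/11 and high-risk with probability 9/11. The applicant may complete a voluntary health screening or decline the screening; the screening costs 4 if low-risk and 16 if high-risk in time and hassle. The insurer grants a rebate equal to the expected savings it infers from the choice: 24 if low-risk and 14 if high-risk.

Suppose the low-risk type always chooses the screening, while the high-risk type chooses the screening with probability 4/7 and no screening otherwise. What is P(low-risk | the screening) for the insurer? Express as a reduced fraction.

P(the screening) = (2/11)·1 + (9/11)·(4/7) = 50/77.
By Bayes' rule, P(low-risk | the screening) = (2/11) / (50/77) = 7/25.

7/25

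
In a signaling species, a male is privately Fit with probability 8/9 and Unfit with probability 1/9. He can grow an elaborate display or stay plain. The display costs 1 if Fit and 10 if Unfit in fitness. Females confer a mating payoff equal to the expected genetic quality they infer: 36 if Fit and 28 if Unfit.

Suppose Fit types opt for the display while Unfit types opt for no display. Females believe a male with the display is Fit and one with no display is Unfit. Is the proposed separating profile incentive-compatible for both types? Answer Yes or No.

Under these beliefs, the display earns mating payoff 36 and no display earns mating payoff 28.
Fit: the display nets 36 − 1 = 35; no display nets 28. Fit prefers the display.
Unfit: the display nets 36 − 10 = 26; no display nets 28. Unfit prefers no display.
Neither type deviates, so the separating profile is an equilibrium.

Yes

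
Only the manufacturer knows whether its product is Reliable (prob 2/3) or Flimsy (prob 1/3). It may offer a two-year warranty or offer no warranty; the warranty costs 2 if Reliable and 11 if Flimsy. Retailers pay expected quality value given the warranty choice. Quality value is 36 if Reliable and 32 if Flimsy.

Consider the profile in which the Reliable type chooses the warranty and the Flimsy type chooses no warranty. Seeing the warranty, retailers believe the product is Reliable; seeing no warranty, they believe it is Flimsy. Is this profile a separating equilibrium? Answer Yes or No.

Yes

Under these beliefs, the warranty earns price 36 and no warranty earns price 32.
Reliable: the warranty nets 36 − 2 = 34; no warranty nets 32. Reliable prefers the warranty.
Flimsy: the warranty nets 36 − 11 = 25; no warranty nets 32. Flimsy prefers no warranty.
Neither type deviates, so the separating profile is an equilibrium.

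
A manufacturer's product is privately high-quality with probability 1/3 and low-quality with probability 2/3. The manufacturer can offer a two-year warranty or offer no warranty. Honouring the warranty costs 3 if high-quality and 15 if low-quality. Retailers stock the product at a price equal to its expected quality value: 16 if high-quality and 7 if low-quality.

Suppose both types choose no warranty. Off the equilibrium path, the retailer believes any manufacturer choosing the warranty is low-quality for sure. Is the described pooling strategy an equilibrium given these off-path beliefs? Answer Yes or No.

Yes

On path, the retailer holds the prior and pays 1/3·16 + 2/3·7 = 10. Off path (the warranty), believing low-quality, it pays 7.
high-quality: no warranty nets 10; the warranty nets 7 − 3 = 4. high-quality stays.
low-quality: no warranty nets 10; the warranty nets 7 − 15 = -8. low-quality stays.
No type deviates, so pooling is sustained.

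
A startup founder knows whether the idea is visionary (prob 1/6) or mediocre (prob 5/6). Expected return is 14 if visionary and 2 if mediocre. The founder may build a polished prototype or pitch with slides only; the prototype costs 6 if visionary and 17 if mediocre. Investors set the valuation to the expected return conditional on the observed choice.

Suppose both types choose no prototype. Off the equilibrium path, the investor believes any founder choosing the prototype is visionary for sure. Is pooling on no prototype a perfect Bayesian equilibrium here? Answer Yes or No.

On path, the investor holds the prior and pays 1/6·14 + 5/6·2 = 4. Off path (the prototype), believing visionary, it pays 14.
visionary: no prototype nets 4; the prototype nets 14 − 6 = 8. visionary would deviate.
mediocre: no prototype nets 4; the prototype nets 14 − 17 = -3. mediocre stays.
A type deviates, so pooling fails.

No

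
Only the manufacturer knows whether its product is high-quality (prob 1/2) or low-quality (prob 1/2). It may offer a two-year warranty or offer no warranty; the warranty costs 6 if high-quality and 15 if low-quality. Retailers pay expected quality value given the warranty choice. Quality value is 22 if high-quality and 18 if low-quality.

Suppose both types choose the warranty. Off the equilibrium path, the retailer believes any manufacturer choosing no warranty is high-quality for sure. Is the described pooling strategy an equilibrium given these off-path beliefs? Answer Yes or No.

No

On path, the retailer holds the prior and pays 1/2·22 + 1/2·18 = 20. Off path (no warranty), believing high-quality, it pays 22.
high-quality: the warranty nets 20 − 6 = 14; no warranty nets 22. high-quality would deviate.
low-quality: the warranty nets 20 − 15 = 5; no warranty nets 22. low-quality would deviate.
A type deviates, so pooling fails.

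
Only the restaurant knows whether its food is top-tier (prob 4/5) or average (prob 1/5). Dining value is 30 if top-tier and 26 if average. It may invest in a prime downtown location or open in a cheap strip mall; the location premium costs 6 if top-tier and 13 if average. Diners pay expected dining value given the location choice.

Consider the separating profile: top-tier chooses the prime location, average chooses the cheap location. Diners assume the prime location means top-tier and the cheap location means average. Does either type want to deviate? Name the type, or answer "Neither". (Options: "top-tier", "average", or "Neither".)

top-tier

The prime location pays 30; the cheap location pays 26.
top-tier: assigned the prime location, nets 30 − 6 = 24; deviating to the cheap location nets 26.
average: assigned the cheap location, nets 26; deviating to the prime location nets 30 − 13 = 17.
The top-tier type gains 2 by deviating.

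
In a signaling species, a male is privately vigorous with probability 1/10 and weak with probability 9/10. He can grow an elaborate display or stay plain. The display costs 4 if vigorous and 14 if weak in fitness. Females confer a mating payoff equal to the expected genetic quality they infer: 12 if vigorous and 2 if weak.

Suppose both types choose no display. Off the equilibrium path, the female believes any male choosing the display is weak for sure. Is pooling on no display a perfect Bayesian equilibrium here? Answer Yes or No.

Yes

On path, the female holds the prior and pays 1/10·12 + 9/10·2 = 3. Off path (the display), believing weak, it pays 2.
vigorous: no display nets 3; the display nets 2 − 4 = -2. vigorous stays.
weak: no display nets 3; the display nets 2 − 14 = -12. weak stays.
No type deviates, so pooling is sustained.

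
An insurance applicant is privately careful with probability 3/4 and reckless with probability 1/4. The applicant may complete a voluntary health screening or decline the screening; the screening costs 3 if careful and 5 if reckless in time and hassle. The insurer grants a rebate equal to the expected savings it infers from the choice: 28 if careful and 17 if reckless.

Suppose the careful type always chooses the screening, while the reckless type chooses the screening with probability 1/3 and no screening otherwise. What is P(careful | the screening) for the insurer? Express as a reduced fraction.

P(the screening) = (3/4)·1 + (1/4)·(1/3) = 5/6.
By Bayes' rule, P(careful | the screening) = (3/4) / (5/6) = 9/10.

9/10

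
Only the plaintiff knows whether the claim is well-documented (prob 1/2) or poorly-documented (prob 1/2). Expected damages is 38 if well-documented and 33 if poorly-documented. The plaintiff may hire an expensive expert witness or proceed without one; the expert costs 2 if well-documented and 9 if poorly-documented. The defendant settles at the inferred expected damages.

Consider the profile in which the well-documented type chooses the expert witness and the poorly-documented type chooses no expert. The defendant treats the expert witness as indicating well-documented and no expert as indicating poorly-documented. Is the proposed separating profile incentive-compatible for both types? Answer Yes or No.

Yes

Under these beliefs, the expert witness earns settlement 38 and no expert earns settlement 33.
well-documented: the expert witness nets 38 − 2 = 36; no expert nets 33. well-documented prefers the expert witness.
poorly-documented: the expert witness nets 38 − 9 = 29; no expert nets 33. poorly-documented prefers no expert.
Neither type deviates, so the separating profile is an equilibrium.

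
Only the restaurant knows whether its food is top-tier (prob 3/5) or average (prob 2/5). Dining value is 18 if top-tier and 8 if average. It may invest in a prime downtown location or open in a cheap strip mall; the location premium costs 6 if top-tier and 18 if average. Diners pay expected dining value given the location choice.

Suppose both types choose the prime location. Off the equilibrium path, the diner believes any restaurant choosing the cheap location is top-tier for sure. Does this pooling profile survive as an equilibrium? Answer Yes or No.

No

On path, the diner holds the prior and pays 3/5·18 + 2/5·8 = 14. Off path (the cheap location), believing top-tier, it pays 18.
top-tier: the prime location nets 14 − 6 = 8; the cheap location nets 18. top-tier would deviate.
average: the prime location nets 14 − 18 = -4; the cheap location nets 18. average would deviate.
A type deviates, so pooling fails.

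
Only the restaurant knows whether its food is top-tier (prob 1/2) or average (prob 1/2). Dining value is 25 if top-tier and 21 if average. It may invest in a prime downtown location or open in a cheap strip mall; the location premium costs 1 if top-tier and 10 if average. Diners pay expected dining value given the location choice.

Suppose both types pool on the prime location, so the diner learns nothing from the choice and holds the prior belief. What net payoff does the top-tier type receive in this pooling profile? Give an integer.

Pooled price premium = 1/2·25 + 1/2·21 = 23.
top-tier pays cost 1 for the prime location, so net payoff = 23 − 1 = 22.

22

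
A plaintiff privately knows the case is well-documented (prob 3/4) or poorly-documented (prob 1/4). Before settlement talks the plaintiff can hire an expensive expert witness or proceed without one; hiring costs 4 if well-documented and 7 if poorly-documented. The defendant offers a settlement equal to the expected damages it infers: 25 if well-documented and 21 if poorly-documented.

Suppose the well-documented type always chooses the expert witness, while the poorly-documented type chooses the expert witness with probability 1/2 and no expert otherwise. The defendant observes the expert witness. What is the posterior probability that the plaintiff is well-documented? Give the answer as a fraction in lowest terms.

P(the expert witness) = (3/4)·1 + (1/4)·(1/2) = 7/8.
By Bayes' rule, P(well-documented | the expert witness) = (3/4) / (7/8) = 6/7.

6/7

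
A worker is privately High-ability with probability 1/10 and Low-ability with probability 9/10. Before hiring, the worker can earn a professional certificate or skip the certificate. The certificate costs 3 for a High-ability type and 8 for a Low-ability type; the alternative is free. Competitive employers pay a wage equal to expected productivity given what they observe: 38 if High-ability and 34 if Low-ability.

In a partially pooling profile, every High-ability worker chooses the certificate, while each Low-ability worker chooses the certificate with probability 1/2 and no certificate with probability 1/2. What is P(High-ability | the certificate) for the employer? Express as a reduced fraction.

2/11

P(the certificate) = (1/10)·1 + (9/10)·(1/2) = 11/20.
By Bayes' rule, P(High-ability | the certificate) = (1/10) / (11/20) = 2/11.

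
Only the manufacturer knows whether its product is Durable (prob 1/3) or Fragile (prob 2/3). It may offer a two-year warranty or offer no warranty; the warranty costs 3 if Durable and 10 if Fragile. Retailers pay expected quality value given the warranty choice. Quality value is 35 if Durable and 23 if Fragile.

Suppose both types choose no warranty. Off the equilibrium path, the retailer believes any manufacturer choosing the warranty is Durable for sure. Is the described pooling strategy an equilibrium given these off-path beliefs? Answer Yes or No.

No

On path, the retailer holds the prior and pays 1/3·35 + 2/3·23 = 27. Off path (the warranty), believing Durable, it pays 35.
Durable: no warranty nets 27; the warranty nets 35 − 3 = 32. Durable would deviate.
Fragile: no warranty nets 27; the warranty nets 35 − 10 = 25. Fragile stays.
A type deviates, so pooling fails.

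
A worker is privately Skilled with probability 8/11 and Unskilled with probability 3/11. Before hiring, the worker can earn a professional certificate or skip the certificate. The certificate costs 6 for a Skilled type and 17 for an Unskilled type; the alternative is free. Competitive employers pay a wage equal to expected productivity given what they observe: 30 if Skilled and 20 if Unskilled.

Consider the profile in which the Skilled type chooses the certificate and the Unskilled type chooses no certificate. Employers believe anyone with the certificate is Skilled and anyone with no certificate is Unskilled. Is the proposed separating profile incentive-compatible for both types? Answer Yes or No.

Under these beliefs, the certificate earns wage 30 and no certificate earns wage 20.
Skilled: the certificate nets 30 − 6 = 24; no certificate nets 20. Skilled prefers the certificate.
Unskilled: the certificate nets 30 − 17 = 13; no certificate nets 20. Unskilled prefers no certificate.
Neither type deviates, so the separating profile is an equilibrium.

Yes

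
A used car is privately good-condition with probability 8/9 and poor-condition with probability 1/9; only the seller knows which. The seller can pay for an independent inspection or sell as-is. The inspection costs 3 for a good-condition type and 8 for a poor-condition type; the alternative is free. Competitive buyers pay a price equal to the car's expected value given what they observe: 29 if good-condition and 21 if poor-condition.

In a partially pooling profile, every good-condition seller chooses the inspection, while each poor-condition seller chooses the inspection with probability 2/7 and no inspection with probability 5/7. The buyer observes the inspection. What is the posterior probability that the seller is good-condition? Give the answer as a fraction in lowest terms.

P(the inspection) = (8/9)·1 + (1/9)·(2/7) = 58/63.
By Bayes' rule, P(good-condition | the inspection) = (8/9) / (58/63) = 28/29.

28/29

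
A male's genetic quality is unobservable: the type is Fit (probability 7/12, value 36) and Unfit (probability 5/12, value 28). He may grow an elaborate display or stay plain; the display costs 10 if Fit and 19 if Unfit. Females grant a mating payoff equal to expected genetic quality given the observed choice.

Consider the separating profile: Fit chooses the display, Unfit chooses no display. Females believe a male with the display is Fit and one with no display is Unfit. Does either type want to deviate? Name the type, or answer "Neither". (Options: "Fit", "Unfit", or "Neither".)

Fit

The display pays 36; no display pays 28.
Fit: assigned the display, nets 36 − 10 = 26; deviating to no display nets 28.
Unfit: assigned no display, nets 28; deviating to the display nets 36 − 19 = 17.
The Fit type gains 2 by deviating.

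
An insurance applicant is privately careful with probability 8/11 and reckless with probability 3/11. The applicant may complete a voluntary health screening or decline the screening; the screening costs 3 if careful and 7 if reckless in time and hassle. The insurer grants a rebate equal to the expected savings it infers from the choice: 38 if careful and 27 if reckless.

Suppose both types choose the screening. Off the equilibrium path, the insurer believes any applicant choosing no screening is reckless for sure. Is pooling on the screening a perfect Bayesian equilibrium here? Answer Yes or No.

Yes

On path, the insurer holds the prior and pays 8/11·38 + 3/11·27 = 35. Off path (no screening), believing reckless, it pays 27.
careful: the screening nets 35 − 3 = 32; no screening nets 27. careful stays.
reckless: the screening nets 35 − 7 = 28; no screening nets 27. reckless stays.
No type deviates, so pooling is sustained.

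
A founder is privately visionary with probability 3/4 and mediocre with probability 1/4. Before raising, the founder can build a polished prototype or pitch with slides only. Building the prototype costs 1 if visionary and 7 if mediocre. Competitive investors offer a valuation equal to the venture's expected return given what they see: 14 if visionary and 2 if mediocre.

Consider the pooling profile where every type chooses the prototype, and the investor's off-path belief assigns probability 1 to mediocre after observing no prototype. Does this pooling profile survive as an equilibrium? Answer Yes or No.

Yes

On path, the investor holds the prior and pays 3/4·14 + 1/4·2 = 11. Off path (no prototype), believing mediocre, it pays 2.
visionary: the prototype nets 11 − 1 = 10; no prototype nets 2. visionary stays.
mediocre: the prototype nets 11 − 7 = 4; no prototype nets 2. mediocre stays.
No type deviates, so pooling is sustained.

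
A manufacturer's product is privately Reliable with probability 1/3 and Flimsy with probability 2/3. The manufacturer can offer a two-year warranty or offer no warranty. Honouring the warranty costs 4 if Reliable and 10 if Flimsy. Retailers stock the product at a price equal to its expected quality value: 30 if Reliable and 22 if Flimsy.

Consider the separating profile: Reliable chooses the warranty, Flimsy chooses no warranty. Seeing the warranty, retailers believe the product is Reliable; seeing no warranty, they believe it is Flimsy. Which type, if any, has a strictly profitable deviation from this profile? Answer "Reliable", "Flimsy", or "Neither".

Neither

The warranty pays 30; no warranty pays 22.
Reliable: assigned the warranty, nets 30 − 4 = 26; deviating to no warranty nets 22.
Flimsy: assigned no warranty, nets 22; deviating to the warranty nets 30 − 10 = 20.
Both types strictly prefer their assigned action; no profitable deviation.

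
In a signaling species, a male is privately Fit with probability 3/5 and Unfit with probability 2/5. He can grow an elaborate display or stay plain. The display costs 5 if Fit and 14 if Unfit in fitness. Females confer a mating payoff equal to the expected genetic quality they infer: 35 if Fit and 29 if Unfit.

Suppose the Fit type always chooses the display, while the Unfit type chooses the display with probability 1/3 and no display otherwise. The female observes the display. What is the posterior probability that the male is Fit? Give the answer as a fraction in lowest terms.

9/11

P(the display) = (3/5)·1 + (2/5)·(1/3) = 11/15.
By Bayes' rule, P(Fit | the display) = (3/5) / (11/15) = 9/11.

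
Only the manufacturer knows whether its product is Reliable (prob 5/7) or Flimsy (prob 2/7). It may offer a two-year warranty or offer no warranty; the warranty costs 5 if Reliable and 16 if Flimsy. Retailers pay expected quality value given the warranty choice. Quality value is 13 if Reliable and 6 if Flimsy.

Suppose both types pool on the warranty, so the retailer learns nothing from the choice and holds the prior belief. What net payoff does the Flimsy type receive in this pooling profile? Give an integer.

-5

Pooled price = 5/7·13 + 2/7·6 = 11.
Flimsy pays cost 16 for the warranty, so net payoff = 11 − 16 = -5.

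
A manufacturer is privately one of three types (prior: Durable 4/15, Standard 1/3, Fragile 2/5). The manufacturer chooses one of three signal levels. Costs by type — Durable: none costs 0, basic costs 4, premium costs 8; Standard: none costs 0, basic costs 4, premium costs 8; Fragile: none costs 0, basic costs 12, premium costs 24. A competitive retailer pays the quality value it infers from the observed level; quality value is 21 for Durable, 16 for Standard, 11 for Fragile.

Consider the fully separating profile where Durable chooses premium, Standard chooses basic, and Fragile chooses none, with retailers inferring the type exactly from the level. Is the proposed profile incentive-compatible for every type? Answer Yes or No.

No

Separating prices: premium → 21, basic → 16, none → 11.
Durable (assigned premium): none: 11 − 0 = 11; basic: 16 − 4 = 12; premium: 21 − 8 = 13. Durable stays.
Standard (assigned basic): none: 11 − 0 = 11; basic: 16 − 4 = 12; premium: 21 − 8 = 13. Standard prefers premium.
Fragile (assigned none): none: 11 − 0 = 11; basic: 16 − 12 = 4; premium: 21 − 24 = -3. Fragile stays.
At least one type deviates; the separating profile fails.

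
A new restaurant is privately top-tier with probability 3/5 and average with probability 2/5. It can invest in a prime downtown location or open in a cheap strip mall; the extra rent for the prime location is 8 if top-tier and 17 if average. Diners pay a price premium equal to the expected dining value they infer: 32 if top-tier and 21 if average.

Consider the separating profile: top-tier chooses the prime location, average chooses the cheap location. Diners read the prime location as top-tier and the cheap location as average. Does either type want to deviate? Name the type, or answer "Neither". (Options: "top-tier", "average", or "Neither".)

Neither

The prime location pays 32; the cheap location pays 21.
top-tier: assigned the prime location, nets 32 − 8 = 24; deviating to the cheap location nets 21.
average: assigned the cheap location, nets 21; deviating to the prime location nets 32 − 17 = 15.
Both types strictly prefer their assigned action; no profitable deviation.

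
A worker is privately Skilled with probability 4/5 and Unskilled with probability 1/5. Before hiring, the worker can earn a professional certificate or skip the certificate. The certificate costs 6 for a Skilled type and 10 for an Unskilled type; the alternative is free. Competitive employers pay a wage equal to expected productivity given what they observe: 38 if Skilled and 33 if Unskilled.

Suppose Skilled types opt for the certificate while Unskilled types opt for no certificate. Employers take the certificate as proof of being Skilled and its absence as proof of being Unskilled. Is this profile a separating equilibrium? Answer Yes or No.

No

Under these beliefs, the certificate earns wage 38 and no certificate earns wage 33.
Skilled: the certificate nets 38 − 6 = 32; no certificate nets 33. Skilled would deviate to no certificate.
Unskilled: the certificate nets 38 − 10 = 28; no certificate nets 33. Unskilled prefers no certificate.
Skilled has a profitable deviation, so the profile is not an equilibrium.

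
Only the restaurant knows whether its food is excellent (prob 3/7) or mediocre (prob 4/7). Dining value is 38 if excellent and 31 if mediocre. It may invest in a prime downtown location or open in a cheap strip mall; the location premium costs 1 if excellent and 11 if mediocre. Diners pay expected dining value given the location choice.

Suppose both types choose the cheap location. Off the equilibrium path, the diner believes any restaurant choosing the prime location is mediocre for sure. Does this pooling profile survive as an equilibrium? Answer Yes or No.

Yes

On path, the diner holds the prior and pays 3/7·38 + 4/7·31 = 34. Off path (the prime location), believing mediocre, it pays 31.
excellent: the cheap location nets 34; the prime location nets 31 − 1 = 30. excellent stays.
mediocre: the cheap location nets 34; the prime location nets 31 − 11 = 20. mediocre stays.
No type deviates, so pooling is sustained.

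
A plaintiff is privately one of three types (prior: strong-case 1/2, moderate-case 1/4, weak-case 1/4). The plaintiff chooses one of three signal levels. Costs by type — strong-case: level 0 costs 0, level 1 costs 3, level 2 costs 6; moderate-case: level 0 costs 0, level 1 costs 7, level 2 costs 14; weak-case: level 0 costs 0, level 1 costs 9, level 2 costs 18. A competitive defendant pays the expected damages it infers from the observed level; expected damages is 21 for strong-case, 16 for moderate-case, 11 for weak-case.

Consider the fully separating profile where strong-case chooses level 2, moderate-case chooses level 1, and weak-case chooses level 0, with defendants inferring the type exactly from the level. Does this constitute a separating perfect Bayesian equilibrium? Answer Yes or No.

Separating settlements: level 2 → 21, level 1 → 16, level 0 → 11.
strong-case (assigned level 2): level 0: 11 − 0 = 11; level 1: 16 − 3 = 13; level 2: 21 − 6 = 15. strong-case stays.
moderate-case (assigned level 1): level 0: 11 − 0 = 11; level 1: 16 − 7 = 9; level 2: 21 − 14 = 7. moderate-case prefers level 0.
weak-case (assigned level 0): level 0: 11 − 0 = 11; level 1: 16 − 9 = 7; level 2: 21 − 18 = 3. weak-case stays.
At least one type deviates; the separating profile fails.

No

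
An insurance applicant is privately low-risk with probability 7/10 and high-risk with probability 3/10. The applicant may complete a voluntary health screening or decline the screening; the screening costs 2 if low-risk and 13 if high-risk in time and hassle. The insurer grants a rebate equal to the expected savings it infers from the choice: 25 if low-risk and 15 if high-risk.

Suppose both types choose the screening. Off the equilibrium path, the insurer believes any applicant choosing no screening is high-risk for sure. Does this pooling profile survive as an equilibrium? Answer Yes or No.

On path, the insurer holds the prior and pays 7/10·25 + 3/10·15 = 22. Off path (no screening), believing high-risk, it pays 15.
low-risk: the screening nets 22 − 2 = 20; no screening nets 15. low-risk stays.
high-risk: the screening nets 22 − 13 = 9; no screening nets 15. high-risk would deviate.
A type deviates, so pooling fails.

No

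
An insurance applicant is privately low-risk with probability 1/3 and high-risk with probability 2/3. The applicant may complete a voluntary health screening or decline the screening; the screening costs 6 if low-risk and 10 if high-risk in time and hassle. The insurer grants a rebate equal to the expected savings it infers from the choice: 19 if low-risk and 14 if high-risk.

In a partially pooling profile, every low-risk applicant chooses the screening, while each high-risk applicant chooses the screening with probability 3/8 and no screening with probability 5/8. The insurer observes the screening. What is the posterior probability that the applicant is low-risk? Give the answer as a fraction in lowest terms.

4/7

P(the screening) = (1/3)·1 + (2/3)·(3/8) = 7/12.
By Bayes' rule, P(low-risk | the screening) = (1/3) / (7/12) = 4/7.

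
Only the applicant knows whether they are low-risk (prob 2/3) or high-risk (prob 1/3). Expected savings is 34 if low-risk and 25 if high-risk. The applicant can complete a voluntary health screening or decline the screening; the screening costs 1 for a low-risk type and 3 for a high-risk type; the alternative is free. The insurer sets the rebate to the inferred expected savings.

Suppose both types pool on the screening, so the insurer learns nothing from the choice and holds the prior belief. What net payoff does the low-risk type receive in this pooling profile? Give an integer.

30

Pooled rebate = 2/3·34 + 1/3·25 = 31.
low-risk pays cost 1 for the screening, so net payoff = 31 − 1 = 30.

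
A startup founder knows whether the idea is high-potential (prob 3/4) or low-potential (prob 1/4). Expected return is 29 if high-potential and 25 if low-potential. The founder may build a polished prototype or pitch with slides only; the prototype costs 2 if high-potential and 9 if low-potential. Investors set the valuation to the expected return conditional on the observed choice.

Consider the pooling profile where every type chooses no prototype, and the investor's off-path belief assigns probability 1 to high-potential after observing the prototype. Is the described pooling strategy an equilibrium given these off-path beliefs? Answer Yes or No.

Yes

On path, the investor holds the prior and pays 3/4·29 + 1/4·25 = 28. Off path (the prototype), believing high-potential, it pays 29.
high-potential: no prototype nets 28; the prototype nets 29 − 2 = 27. high-potential stays.
low-potential: no prototype nets 28; the prototype nets 29 − 9 = 20. low-potential stays.
No type deviates, so pooling is sustained.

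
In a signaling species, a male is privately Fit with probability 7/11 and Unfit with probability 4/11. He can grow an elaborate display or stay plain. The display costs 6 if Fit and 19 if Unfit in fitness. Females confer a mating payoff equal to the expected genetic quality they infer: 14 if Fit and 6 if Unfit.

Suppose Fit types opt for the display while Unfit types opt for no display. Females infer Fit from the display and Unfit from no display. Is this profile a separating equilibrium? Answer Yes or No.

Under these beliefs, the display earns mating payoff 14 and no display earns mating payoff 6.
Fit: the display nets 14 − 6 = 8; no display nets 6. Fit prefers the display.
Unfit: the display nets 14 − 19 = -5; no display nets 6. Unfit prefers no display.
Neither type deviates, so the separating profile is an equilibrium.

Yes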